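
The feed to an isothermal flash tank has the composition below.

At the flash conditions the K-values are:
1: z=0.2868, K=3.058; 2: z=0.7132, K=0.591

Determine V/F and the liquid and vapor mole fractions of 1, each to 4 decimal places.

Material balance + equilibrium reduce to Σ zᵢ(Kᵢ−1)/(1+V/F(Kᵢ−1)) = 0.
g(0) = ΣzᵢKᵢ − 1 = 0.2985 and g(1) = 1 − Σzᵢ/Kᵢ = -0.3006, so a root lies in (0, 1).
Newton–Raphson from V/F = 0.31:
  V/F = 0.3100: g = 0.02629, g' = -0.6092 → V/F = 0.3532
  V/F = 0.3532: g = 0.00087, g' = -0.5704 → V/F = 0.3547
Converged at V/F = 0.3547.
Compositions from xᵢ = zᵢ/(1+V/F(Kᵢ−1)), yᵢ = Kᵢxᵢ:
  1: x = 0.1658, y = 0.5070
  2: x = 0.8342, y = 0.4930

V/F = 0.3547, x_1 = 0.1658, y_1 = 0.5070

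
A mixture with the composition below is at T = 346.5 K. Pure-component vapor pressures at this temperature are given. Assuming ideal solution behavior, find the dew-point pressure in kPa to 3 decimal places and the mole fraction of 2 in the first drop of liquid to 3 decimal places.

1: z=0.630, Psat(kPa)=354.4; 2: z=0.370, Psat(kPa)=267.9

At the dew point ψ → 1, so Σzᵢ/Kᵢ = 1 with Kᵢ = Pᵢˢᵃᵗ/P ⇒ 1/P = Σzᵢ/Pᵢˢᵃᵗ.
1/P = 0.630/354.4 + 0.370/267.9 = 0.003159 ⇒ P = 316.579 kPa
xᵢ = zᵢP/Pᵢˢᵃᵗ ⇒ x_2 = 0.370·316.579/267.9 = 0.437

Pdew = 316.579 kPa, x_2 = 0.437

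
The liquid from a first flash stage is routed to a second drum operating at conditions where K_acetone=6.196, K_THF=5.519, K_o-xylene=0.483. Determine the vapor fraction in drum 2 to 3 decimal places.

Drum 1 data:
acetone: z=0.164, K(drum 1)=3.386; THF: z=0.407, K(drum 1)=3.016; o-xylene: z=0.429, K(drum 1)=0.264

V/F (drum 2) = 0.341

Drum 1:
Iterate (Newton) starting at ψ₁ = 0.5:
  ψ₁ = 0.500: g = 0.0875, g' = -1.186 → ψ₁ = 0.574
  ψ₁ = 0.574: g = -0.0009, g' = -1.218 → ψ₁ = 0.573
Converged at ψ₁ = 0.573.
Drum-1 compositions:
  acetone: x = 0.069, y = 0.235
  THF: x = 0.189, y = 0.570
  o-xylene: x = 0.742, y = 0.196
Drum-2 feed = drum-1 liquid: z₂ = (0.0693, 0.1888, 0.7419).
Drum 2:
Newton iteration, ψ₂⁰ = 0.5:
  ψ₂ = 0.500: g = -0.1554, g' = -0.868 → ψ₂ = 0.321
  ψ₂ = 0.321: g = 0.0233, g' = -1.190 → ψ₂ = 0.341
Converged at ψ₂ = 0.341.
  acetone: x = 0.025, y = 0.155
  THF: x = 0.074, y = 0.410
  o-xylene: x = 0.901, y = 0.435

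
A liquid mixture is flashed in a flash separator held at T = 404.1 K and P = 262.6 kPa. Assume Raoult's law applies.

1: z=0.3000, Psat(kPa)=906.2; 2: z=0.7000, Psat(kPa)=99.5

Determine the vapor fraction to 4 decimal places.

ψ = 0.1974

Raoult's law: Kᵢ = Pᵢˢᵃᵗ/P = Pᵢˢᵃᵗ/262.6.
  K_1 = 906.2/262.6 = 3.450876, K_2 = 99.5/262.6 = 0.378903
Let ψ = V/F and solve Σ zᵢ(Kᵢ−1)/(1+ψ(Kᵢ−1)) = 0.
g(0) = ΣzᵢKᵢ − 1 = 0.3005 and g(1) = 1 − Σzᵢ/Kᵢ = -0.9344, so a root lies in (0, 1).
Binary case is linear: z₁(K₁−1)(1+ψ(K₂−1)) + z₂(K₂−1)(1+ψ(K₁−1)) = 0
⇒ ψ = [z₁(K₁−1)+z₂(K₂−1)] / [−(K₁−1)(K₂−1)] = 0.30050/1.52223 = 0.1974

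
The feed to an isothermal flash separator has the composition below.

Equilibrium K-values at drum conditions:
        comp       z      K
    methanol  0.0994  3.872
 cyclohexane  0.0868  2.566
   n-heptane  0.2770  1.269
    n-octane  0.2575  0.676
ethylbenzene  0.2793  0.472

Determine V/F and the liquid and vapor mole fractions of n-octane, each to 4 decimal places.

V/F = 0.4021, x_n-octane = 0.2961, y_n-octane = 0.2001

Material balance + equilibrium reduce to Σ zᵢ(Kᵢ−1)/(1+V/F(Kᵢ−1)) = 0.
Check two-phase: ΣzᵢKᵢ = 1.2650 > 1 and Σzᵢ/Kᵢ = 1.2504 > 1, so g(0) = 0.2650 > 0 and g(1) = -0.2504 < 0.
Iterate (Newton) starting at V/F = 0.5:
  V/F = 0.5000: g = -0.04082, g' = -0.4029 → V/F = 0.3987
  V/F = 0.3987: g = 0.00147, g' = -0.4358 → V/F = 0.4021
Converged at V/F = 0.4021.
Compositions from xᵢ = zᵢ/(1+V/F(Kᵢ−1)), yᵢ = Kᵢxᵢ:
  methanol: x = 0.0461, y = 0.1786
  cyclohexane: x = 0.0533, y = 0.1367
  n-heptane: x = 0.2500, y = 0.3172
  n-octane: x = 0.2961, y = 0.2001
  ethylbenzene: x = 0.3546, y = 0.1674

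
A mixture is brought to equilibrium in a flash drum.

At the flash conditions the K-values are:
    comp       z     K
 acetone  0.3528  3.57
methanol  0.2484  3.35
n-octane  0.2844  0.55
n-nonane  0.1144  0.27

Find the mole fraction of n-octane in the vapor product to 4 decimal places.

Let ψ = V/F and solve Σ zᵢ(Kᵢ−1)/(1+ψ(Kᵢ−1)) = 0.
Check two-phase: ΣzᵢKᵢ = 2.2789 > 1 and Σzᵢ/Kᵢ = 1.1138 > 1, so g(0) = 1.2789 > 0 and g(1) = -0.1138 < 0.
Newton iteration, ψ⁰ = 0.5:
  ψ = 0.5000: g = 0.36854, g' = -0.9834 → ψ = 0.8748
  ψ = 0.8748: g = 0.02803, g' = -0.9911 → ψ = 0.9031
  ψ = 0.9031: g = -0.00067, g' = -1.0405 → ψ = 0.9024
Converged at ψ = 0.9024.
Compositions from xᵢ = zᵢ/(1+ψ(Kᵢ−1)), yᵢ = Kᵢxᵢ:
  acetone: x = 0.1063, y = 0.3795
  methanol: x = 0.0796, y = 0.2667
  n-octane: x = 0.4789, y = 0.2634
  n-nonane: x = 0.3353, y = 0.0905

y_n-octane = 0.2634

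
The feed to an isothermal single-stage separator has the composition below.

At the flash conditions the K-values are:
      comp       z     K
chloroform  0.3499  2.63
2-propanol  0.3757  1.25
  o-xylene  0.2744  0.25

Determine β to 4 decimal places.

Let β = V/F and solve Σ zᵢ(Kᵢ−1)/(1+β(Kᵢ−1)) = 0.
g(0) = ΣzᵢKᵢ − 1 = 0.4585 and g(1) = 1 − Σzᵢ/Kᵢ = -0.5312, so a root lies in (0, 1).
Newton iteration, β⁰ = 0.49:
  β = 0.4900: g = 0.07538, g' = -0.6918 → β = 0.5990
  β = 0.5990: g = -0.00338, g' = -0.7646 → β = 0.5945
Converged at β = 0.5945.

β = 0.5945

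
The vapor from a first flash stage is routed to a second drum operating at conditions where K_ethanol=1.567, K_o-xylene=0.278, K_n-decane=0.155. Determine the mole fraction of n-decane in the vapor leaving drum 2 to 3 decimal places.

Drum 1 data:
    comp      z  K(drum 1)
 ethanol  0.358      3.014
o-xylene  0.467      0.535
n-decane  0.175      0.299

y_n-decane (drum 2) = 0.013

Drum 1:
Rachford–Rice: g(ψ₁) = Σ zᵢ(Kᵢ−1)/(1+ψ₁(Kᵢ−1)) = 0.
Check two-phase: ΣzᵢKᵢ = 1.381 > 1 and Σzᵢ/Kᵢ = 1.577 > 1, so g(0) = 0.381 > 0 and g(1) = -0.577 < 0.
Newton–Raphson from ψ₁ = 0.5:
  ψ₁ = 0.500: g = -0.1126, g' = -0.736 → ψ₁ = 0.347
  ψ₁ = 0.347: g = 0.0034, g' = -0.797 → ψ₁ = 0.351
Converged at ψ₁ = 0.351.
Drum-1 compositions:
  ethanol: x = 0.210, y = 0.632
  o-xylene: x = 0.558, y = 0.299
  n-decane: x = 0.232, y = 0.069
Drum-2 feed = drum-1 vapor: z₂ = (0.6320, 0.2986, 0.0694).
Drum 2:
Material balance + equilibrium reduce to Σ zᵢ(Kᵢ−1)/(1+ψ₂(Kᵢ−1)) = 0.
Feasibility: ΣzᵢKᵢ = 1.084, Σzᵢ/Kᵢ = 1.925 — both > 1, two phases present.
Newton–Raphson from ψ₂ = 0.54:
  ψ₂ = 0.540: g = -0.1869, g' = -0.705 → ψ₂ = 0.275
  ψ₂ = 0.275: g = -0.0354, g' = -0.478 → ψ₂ = 0.201
  ψ₂ = 0.201: g = -0.0012, g' = -0.449 → ψ₂ = 0.198
Converged at ψ₂ = 0.198.
  ethanol: x = 0.568, y = 0.890
  o-xylene: x = 0.349, y = 0.097
  n-decane: x = 0.083, y = 0.013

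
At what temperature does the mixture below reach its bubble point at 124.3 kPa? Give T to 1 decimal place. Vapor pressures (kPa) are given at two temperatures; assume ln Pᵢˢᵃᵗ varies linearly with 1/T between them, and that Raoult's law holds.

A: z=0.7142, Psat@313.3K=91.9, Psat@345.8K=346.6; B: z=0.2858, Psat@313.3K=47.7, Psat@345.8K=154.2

Bubble-point temperature: ΣzᵢPᵢˢᵃᵗ(T) = P. Interpolate ln Pᵢˢᵃᵗ = aᵢ + bᵢ/T.
  T = 313.3 K: ΣzᵢPᵢˢᵃᵗ = 79.27 kPa
  T = 345.8 K: ΣzᵢPᵢˢᵃᵗ = 291.61 kPa
  T = 329.6 K: ΣzᵢPᵢˢᵃᵗ = 157.25 kPa
  T = 321.5 K: ΣzᵢPᵢˢᵃᵗ = 112.84 kPa
  T = 325.6 K: ΣzᵢPᵢˢᵃᵗ = 133.75 kPa
  T = 323.6 K: ΣzᵢPᵢˢᵃᵗ = 123.18 kPa
Interpolating between 323.6 K and 325.6 K gives T ≈ 323.8 K.

T = 323.8 K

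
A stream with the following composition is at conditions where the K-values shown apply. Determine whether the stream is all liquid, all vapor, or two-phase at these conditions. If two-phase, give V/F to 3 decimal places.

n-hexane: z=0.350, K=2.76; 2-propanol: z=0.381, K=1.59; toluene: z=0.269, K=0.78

ΣzᵢKᵢ = 1.782; Σzᵢ/Kᵢ = 0.711.
Since Σzᵢ/Kᵢ < 1 the mixture is above its dew point — single vapor phase.

all vapor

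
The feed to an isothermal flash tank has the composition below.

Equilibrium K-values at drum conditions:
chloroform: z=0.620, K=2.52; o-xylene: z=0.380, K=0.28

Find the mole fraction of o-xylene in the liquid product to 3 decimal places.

Rachford–Rice: g(ψ) = Σ zᵢ(Kᵢ−1)/(1+ψ(Kᵢ−1)) = 0.
Feasibility: ΣzᵢKᵢ = 1.669, Σzᵢ/Kᵢ = 1.603 — both > 1, two phases present.
Binary case is linear: z₁(K₁−1)(1+ψ(K₂−1)) + z₂(K₂−1)(1+ψ(K₁−1)) = 0
⇒ ψ = [z₁(K₁−1)+z₂(K₂−1)] / [−(K₁−1)(K₂−1)] = 0.6688/1.0944 = 0.611
Compositions from xᵢ = zᵢ/(1+ψ(Kᵢ−1)), yᵢ = Kᵢxᵢ:
  chloroform: x = 0.321, y = 0.810
  o-xylene: x = 0.679, y = 0.190

x_o-xylene = 0.679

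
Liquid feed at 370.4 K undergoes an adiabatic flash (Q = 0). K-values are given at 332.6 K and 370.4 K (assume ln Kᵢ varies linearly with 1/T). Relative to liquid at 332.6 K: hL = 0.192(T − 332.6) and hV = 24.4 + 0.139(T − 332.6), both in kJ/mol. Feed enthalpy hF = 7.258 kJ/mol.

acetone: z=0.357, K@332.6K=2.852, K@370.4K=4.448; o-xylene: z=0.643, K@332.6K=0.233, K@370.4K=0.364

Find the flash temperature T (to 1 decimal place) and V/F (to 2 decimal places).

T = 344.3 K, V/F = 0.21

Adiabatic flash: solve Rachford–Rice at each trial T, then check hF = ψ·hV(T) + (1−ψ)·hL(T).
  T = 332.6 K: K = (2.852, 0.233), RR gives ψ = 0.118, H_out = 2.885 kJ/mol
  T = 370.4 K: K = (4.448, 0.364), RR gives ψ = 0.375, H_out = 15.653 kJ/mol
  T = 351.5 K: K = (3.605, 0.295), RR gives ψ = 0.259, H_out = 9.696 kJ/mol
  T = 342.1 K: K = (3.219, 0.263), RR gives ψ = 0.195, H_out = 6.475 kJ/mol
  T = 346.8 K: K = (3.409, 0.279), RR gives ψ = 0.228, H_out = 8.117 kJ/mol
  T = 344.5 K: K = (3.315, 0.271), RR gives ψ = 0.212, H_out = 7.323 kJ/mol
Linear interpolation between T = 342.1 (H_out = 6.475) and T = 344.5 (H_out = 7.323) on hF = 7.258 gives T ≈ 344.3 K, at which ψ = 0.21.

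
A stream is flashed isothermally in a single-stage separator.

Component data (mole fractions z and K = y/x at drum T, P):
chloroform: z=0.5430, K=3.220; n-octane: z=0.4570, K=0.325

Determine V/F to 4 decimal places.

Rachford–Rice: g(V/F) = Σ zᵢ(Kᵢ−1)/(1+V/F(Kᵢ−1)) = 0.
g(0) = ΣzᵢKᵢ − 1 = 0.8970 and g(1) = 1 − Σzᵢ/Kᵢ = -0.5748, so a root lies in (0, 1).
Newton–Raphson from V/F = 0.5:
  V/F = 0.5000: g = 0.10569, g' = -1.0755 → V/F = 0.5983
  V/F = 0.5983: g = 0.00035, g' = -1.0796 → V/F = 0.5986
Converged at V/F = 0.5986.

V/F = 0.5986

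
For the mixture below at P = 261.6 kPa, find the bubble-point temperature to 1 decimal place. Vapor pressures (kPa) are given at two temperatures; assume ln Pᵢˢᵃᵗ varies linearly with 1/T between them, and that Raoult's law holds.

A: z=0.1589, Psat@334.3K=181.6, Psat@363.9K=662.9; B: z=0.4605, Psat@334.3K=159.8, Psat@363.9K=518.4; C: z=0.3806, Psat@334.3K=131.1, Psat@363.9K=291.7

Bubble-point temperature: ΣzᵢPᵢˢᵃᵗ(T) = P. Interpolate ln Pᵢˢᵃᵗ = aᵢ + bᵢ/T.
  T = 334.3 K: ΣzᵢPᵢˢᵃᵗ = 152.34 kPa
  T = 363.9 K: ΣzᵢPᵢˢᵃᵗ = 455.08 kPa
  T = 349.1 K: ΣzᵢPᵢˢᵃᵗ = 268.26 kPa
  T = 341.7 K: ΣzᵢPᵢˢᵃᵗ = 203.14 kPa
  T = 345.4 K: ΣzᵢPᵢˢᵃᵗ = 233.71 kPa
  T = 347.2 K: ΣzᵢPᵢˢᵃᵗ = 250.00 kPa
Interpolating between 347.2 K and 349.1 K gives T ≈ 348.4 K.

T = 348.4 K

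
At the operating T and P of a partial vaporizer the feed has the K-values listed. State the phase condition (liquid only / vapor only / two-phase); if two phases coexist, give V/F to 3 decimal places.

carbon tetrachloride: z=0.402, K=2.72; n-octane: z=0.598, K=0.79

ΣzᵢKᵢ = 1.566; Σzᵢ/Kᵢ = 0.905.
Since Σzᵢ/Kᵢ < 1 the mixture is above its dew point — single vapor phase.

vapor only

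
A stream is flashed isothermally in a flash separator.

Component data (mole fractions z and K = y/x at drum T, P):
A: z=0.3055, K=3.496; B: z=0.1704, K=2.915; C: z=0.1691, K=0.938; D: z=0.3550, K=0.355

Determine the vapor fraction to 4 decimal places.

ψ = 0.6866

Let ψ = V/F and solve Σ zᵢ(Kᵢ−1)/(1+ψ(Kᵢ−1)) = 0.
Feasibility: ΣzᵢKᵢ = 1.8494, Σzᵢ/Kᵢ = 1.3261 — both > 1, two phases present.
Newton–Raphson from ψ = 0.69:
  ψ = 0.6900: g = -0.00288, g' = -0.8531 → ψ = 0.6866
Converged at ψ = 0.6866.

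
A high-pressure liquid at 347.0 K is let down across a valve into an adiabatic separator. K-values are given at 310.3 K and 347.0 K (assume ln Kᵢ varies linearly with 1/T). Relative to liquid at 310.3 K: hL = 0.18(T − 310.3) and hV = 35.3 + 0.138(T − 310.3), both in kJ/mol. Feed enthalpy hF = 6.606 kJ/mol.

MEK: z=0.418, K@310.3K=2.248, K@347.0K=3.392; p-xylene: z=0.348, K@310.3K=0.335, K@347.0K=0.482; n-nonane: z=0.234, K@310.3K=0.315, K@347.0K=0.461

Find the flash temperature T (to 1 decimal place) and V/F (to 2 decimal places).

Adiabatic flash: solve Rachford–Rice at each trial T, then check hF = ψ·hV(T) + (1−ψ)·hL(T).
  T = 310.3 K: K = (2.248, 0.335, 0.315), RR gives ψ = 0.155, H_out = 5.461 kJ/mol
  T = 347.0 K: K = (3.392, 0.482, 0.461), RR gives ψ = 0.551, H_out = 25.193 kJ/mol
  T = 328.6 K: K = (2.792, 0.406, 0.385), RR gives ψ = 0.369, H_out = 16.027 kJ/mol
  T = 319.5 K: K = (2.514, 0.370, 0.349), RR gives ψ = 0.270, H_out = 11.099 kJ/mol
  T = 314.9 K: K = (2.379, 0.352, 0.332), RR gives ψ = 0.215, H_out = 8.389 kJ/mol
  T = 312.6 K: K = (2.313, 0.344, 0.323), RR gives ψ = 0.186, H_out = 6.956 kJ/mol
Linear interpolation between T = 310.3 (H_out = 5.461) and T = 312.6 (H_out = 6.956) on hF = 6.606 gives T ≈ 312.1 K, at which ψ = 0.18.

T = 312.1 K, V/F = 0.18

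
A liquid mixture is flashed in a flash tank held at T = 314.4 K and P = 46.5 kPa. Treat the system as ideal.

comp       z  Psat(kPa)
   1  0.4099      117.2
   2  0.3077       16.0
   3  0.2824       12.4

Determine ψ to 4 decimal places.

Raoult's law: Kᵢ = Pᵢˢᵃᵗ/P = Pᵢˢᵃᵗ/46.5.
  K_1 = 117.2/46.5 = 2.520430, K_2 = 16.0/46.5 = 0.344086, K_3 = 12.4/46.5 = 0.266667
Rachford–Rice: g(ψ) = Σ zᵢ(Kᵢ−1)/(1+ψ(Kᵢ−1)) = 0.
g(0) = ΣzᵢKᵢ − 1 = 0.2143 and g(1) = 1 − Σzᵢ/Kᵢ = -1.1159, so a root lies in (0, 1).
Iterate (Newton) starting at ψ = 0.44:
  ψ = 0.4400: g = -0.21604, g' = -0.9328 → ψ = 0.2084
  ψ = 0.2084: g = -0.00496, g' = -0.9357 → ψ = 0.2031
Converged at ψ = 0.2031.

ψ = 0.2031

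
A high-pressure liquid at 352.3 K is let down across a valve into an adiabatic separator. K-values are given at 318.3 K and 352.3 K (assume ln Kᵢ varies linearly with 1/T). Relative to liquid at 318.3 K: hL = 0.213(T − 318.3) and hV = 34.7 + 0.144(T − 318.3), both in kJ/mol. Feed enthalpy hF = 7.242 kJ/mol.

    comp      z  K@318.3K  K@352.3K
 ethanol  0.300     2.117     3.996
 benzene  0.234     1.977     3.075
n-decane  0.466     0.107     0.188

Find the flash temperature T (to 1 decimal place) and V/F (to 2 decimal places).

Adiabatic flash: solve Rachford–Rice at each trial T, then check hF = ψ·hV(T) + (1−ψ)·hL(T).
  T = 318.3 K: K = (2.117, 1.977, 0.107), RR gives ψ = 0.156, H_out = 5.423 kJ/mol
  T = 352.3 K: K = (3.996, 3.075, 0.188), RR gives ψ = 0.475, H_out = 22.599 kJ/mol
  T = 335.3 K: K = (2.956, 2.493, 0.144), RR gives ψ = 0.356, H_out = 15.562 kJ/mol
  T = 326.8 K: K = (2.512, 2.227, 0.125), RR gives ψ = 0.273, H_out = 11.127 kJ/mol
  T = 322.6 K: K = (2.311, 2.101, 0.116), RR gives ψ = 0.221, H_out = 8.520 kJ/mol
  T = 320.5 K: K = (2.215, 2.040, 0.111), RR gives ψ = 0.191, H_out = 7.071 kJ/mol
Linear interpolation between T = 320.5 (H_out = 7.071) and T = 322.6 (H_out = 8.520) on hF = 7.242 gives T ≈ 320.7 K, at which ψ = 0.19.

T = 320.7 K, V/F = 0.19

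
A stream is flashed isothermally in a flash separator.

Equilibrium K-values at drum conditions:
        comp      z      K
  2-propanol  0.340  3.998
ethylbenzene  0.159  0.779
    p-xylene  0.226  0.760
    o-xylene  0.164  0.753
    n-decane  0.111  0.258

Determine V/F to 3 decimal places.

V/F = 0.703

Iterate (Newton) starting at V/F = 0.5:
  V/F = 0.500: g = 0.1296, g' = -0.683 → V/F = 0.690
  V/F = 0.690: g = 0.0084, g' = -0.625 → V/F = 0.703
Converged at V/F = 0.703.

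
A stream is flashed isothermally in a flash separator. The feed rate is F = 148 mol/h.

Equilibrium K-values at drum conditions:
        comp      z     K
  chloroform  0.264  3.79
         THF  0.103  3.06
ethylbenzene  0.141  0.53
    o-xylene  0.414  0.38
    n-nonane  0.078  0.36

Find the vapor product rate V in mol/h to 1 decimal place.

Let β = V/F and solve Σ zᵢ(Kᵢ−1)/(1+β(Kᵢ−1)) = 0.
Feasibility: ΣzᵢKᵢ = 1.576, Σzᵢ/Kᵢ = 1.675 — both > 1, two phases present.
Iterate (Newton) starting at β = 0.5:
  β = 0.500: g = -0.1200, g' = -0.921 → β = 0.370
  β = 0.370: g = 0.0044, g' = -1.007 → β = 0.374
Converged at β = 0.374.
Then V = β·F = 0.3741·148 = 55.4 mol/h and L = F − V = 92.6 mol/h.

V = 55.4 mol/h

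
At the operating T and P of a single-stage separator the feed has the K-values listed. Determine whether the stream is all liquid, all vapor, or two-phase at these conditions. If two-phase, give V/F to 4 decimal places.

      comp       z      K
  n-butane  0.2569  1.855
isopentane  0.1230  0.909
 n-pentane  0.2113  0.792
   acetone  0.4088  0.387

all liquid

ΣzᵢKᵢ = 0.9139; Σzᵢ/Kᵢ = 1.5969.
Since ΣzᵢKᵢ < 1 the mixture is below its bubble point — single liquid phase.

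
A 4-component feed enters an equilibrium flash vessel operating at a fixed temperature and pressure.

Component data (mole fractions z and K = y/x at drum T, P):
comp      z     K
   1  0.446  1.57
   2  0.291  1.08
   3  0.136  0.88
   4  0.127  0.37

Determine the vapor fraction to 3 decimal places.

ψ = 0.859

Let ψ = V/F and solve Σ zᵢ(Kᵢ−1)/(1+ψ(Kᵢ−1)) = 0.
Feasibility: ΣzᵢKᵢ = 1.181, Σzᵢ/Kᵢ = 1.051 — both > 1, two phases present.
Newton iteration, ψ⁰ = 0.53:
  ψ = 0.530: g = 0.0800, g' = -0.203 → ψ = 0.924
  ψ = 0.924: g = -0.0217, g' = -0.355 → ψ = 0.863
  ψ = 0.863: g = -0.0014, g' = -0.311 → ψ = 0.859
Converged at ψ = 0.859.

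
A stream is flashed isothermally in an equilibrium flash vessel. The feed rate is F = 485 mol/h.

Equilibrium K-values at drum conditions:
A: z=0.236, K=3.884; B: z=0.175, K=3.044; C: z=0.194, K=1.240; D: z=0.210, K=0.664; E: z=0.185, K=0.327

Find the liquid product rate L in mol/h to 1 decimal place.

Newton iteration, β⁰ = 0.5:
  β = 0.500: g = 0.2247, g' = -0.741 → β = 0.803
  β = 0.803: g = 0.0121, g' = -0.732 → β = 0.820
  β = 0.820: g = -0.0001, g' = -0.745 → β = 0.819
Converged at β = 0.819.
Then V = β·F = 0.8195·485 = 397.5 mol/h and L = F − V = 87.5 mol/h.

L = 87.5 mol/h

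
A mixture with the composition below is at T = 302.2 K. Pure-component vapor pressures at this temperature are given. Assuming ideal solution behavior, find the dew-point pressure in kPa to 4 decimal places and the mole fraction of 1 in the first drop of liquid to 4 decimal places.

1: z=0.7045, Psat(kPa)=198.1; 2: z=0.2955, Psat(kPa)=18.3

Pdew = 50.7516 kPa, x_1 = 0.1805

At the dew point ψ → 1, so Σzᵢ/Kᵢ = 1 with Kᵢ = Pᵢˢᵃᵗ/P ⇒ 1/P = Σzᵢ/Pᵢˢᵃᵗ.
1/P = 0.7045/198.1 + 0.2955/18.3 = 0.0197038 ⇒ P = 50.7516 kPa
xᵢ = zᵢP/Pᵢˢᵃᵗ ⇒ x_1 = 0.7045·50.7516/198.1 = 0.1805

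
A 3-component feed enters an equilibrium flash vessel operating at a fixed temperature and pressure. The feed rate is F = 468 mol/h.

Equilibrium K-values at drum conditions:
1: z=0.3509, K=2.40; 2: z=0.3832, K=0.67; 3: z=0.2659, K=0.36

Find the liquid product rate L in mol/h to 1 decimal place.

L = 331.8 mol/h

Rachford–Rice: g(β) = Σ zᵢ(Kᵢ−1)/(1+β(Kᵢ−1)) = 0.
g(0) = ΣzᵢKᵢ − 1 = 0.1946 and g(1) = 1 − Σzᵢ/Kᵢ = -0.4568, so a root lies in (0, 1).
Iterate (Newton) starting at β = 0.5:
  β = 0.5000: g = -0.11273, g' = -0.5334 → β = 0.2887
  β = 0.2887: g = 0.00136, g' = -0.5637 → β = 0.2911
Converged at β = 0.2911.
Then V = β·F = 0.2911·468 = 136.2 mol/h and L = F − V = 331.8 mol/h.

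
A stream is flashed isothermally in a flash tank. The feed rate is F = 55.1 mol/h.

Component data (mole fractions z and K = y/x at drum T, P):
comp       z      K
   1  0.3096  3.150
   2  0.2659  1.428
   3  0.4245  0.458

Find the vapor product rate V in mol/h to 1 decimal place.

Material balance + equilibrium reduce to Σ zᵢ(Kᵢ−1)/(1+ψ(Kᵢ−1)) = 0.
Check two-phase: ΣzᵢKᵢ = 1.5494 > 1 and Σzᵢ/Kᵢ = 1.2113 > 1, so g(0) = 0.5494 > 0 and g(1) = -0.2113 < 0.
Newton–Raphson from ψ = 0.55:
  ψ = 0.5500: g = 0.06932, g' = -0.5855 → ψ = 0.6684
  ψ = 0.6684: g = 0.00085, g' = -0.5770 → ψ = 0.6699
Converged at ψ = 0.6699.
Then V = ψ·F = 0.6699·55.1 = 36.9 mol/h and L = F − V = 18.2 mol/h.

V = 36.9 mol/h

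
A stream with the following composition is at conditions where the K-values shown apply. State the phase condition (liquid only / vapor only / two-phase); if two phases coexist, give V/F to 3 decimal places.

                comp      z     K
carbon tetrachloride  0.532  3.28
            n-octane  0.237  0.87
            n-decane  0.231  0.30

two-phase, V/F = 0.829

ΣzᵢKᵢ = 2.020; Σzᵢ/Kᵢ = 1.205.
Both exceed 1, so a two-phase solution exists.
Material balance + equilibrium reduce to Σ zᵢ(Kᵢ−1)/(1+ψ(Kᵢ−1)) = 0.
Newton–Raphson from ψ = 0.5:
  ψ = 0.500: g = 0.2851, g' = -0.876 → ψ = 0.825
  ψ = 0.825: g = 0.0035, g' = -0.973 → ψ = 0.829
Converged at ψ = 0.829.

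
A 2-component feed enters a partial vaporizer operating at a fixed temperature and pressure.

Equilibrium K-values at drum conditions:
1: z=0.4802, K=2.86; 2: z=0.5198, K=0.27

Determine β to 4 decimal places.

β = 0.3783

Binary case is linear: z₁(K₁−1)(1+β(K₂−1)) + z₂(K₂−1)(1+β(K₁−1)) = 0
⇒ β = [z₁(K₁−1)+z₂(K₂−1)] / [−(K₁−1)(K₂−1)] = 0.51372/1.35780 = 0.3783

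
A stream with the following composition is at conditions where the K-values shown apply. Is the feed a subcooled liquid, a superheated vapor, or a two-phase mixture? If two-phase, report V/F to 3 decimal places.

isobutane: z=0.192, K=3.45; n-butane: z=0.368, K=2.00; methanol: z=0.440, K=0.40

ΣzᵢKᵢ = 1.574; Σzᵢ/Kᵢ = 1.340.
Both exceed 1, so a two-phase solution exists.
Let ψ = V/F and solve Σ zᵢ(Kᵢ−1)/(1+ψ(Kᵢ−1)) = 0.
Iterate (Newton) starting at ψ = 0.33:
  ψ = 0.330: g = 0.2076, g' = -0.807 → ψ = 0.587
  ψ = 0.587: g = 0.0170, g' = -0.717 → ψ = 0.611
Converged at ψ = 0.611.

two-phase, V/F = 0.611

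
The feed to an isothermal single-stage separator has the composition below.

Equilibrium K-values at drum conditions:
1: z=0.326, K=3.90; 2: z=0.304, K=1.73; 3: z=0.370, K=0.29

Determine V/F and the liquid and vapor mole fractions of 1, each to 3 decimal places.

V/F = 0.641, x_1 = 0.114, y_1 = 0.445

Rachford–Rice: g(V/F) = Σ zᵢ(Kᵢ−1)/(1+V/F(Kᵢ−1)) = 0.
g(0) = ΣzᵢKᵢ − 1 = 0.905 and g(1) = 1 − Σzᵢ/Kᵢ = -0.535, so a root lies in (0, 1).
Newton iteration, V/F⁰ = 0.31:
  V/F = 0.310: g = 0.3420, g' = -1.175 → V/F = 0.601
  V/F = 0.601: g = 0.0406, g' = -1.010 → V/F = 0.641
Converged at V/F = 0.641.
Compositions from xᵢ = zᵢ/(1+V/F(Kᵢ−1)), yᵢ = Kᵢxᵢ:
  1: x = 0.114, y = 0.445
  2: x = 0.207, y = 0.358
  3: x = 0.679, y = 0.197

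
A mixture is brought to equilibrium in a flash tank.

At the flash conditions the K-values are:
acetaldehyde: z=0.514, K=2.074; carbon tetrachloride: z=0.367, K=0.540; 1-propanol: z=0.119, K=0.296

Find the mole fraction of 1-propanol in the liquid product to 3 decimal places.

Iterate (Newton) starting at β = 0.5:
  β = 0.500: g = 0.0106, g' = -0.522 → β = 0.520
Converged at β = 0.520.
Compositions from xᵢ = zᵢ/(1+β(Kᵢ−1)), yᵢ = Kᵢxᵢ:
  acetaldehyde: x = 0.330, y = 0.684
  carbon tetrachloride: x = 0.482, y = 0.261
  1-propanol: x = 0.188, y = 0.056

x_1-propanol = 0.188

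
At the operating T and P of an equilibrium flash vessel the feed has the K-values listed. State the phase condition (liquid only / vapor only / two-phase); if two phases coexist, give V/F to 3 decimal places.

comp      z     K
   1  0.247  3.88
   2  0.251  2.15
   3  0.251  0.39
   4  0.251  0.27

ΣzᵢKᵢ = 1.664; Σzᵢ/Kᵢ = 1.754.
Both exceed 1, so a two-phase solution exists.
Material balance + equilibrium reduce to Σ zᵢ(Kᵢ−1)/(1+ψ(Kᵢ−1)) = 0.
Newton iteration, ψ⁰ = 0.31:
  ψ = 0.310: g = 0.1630, g' = -1.118 → ψ = 0.456
  ψ = 0.456: g = 0.0103, g' = -1.006 → ψ = 0.466
Converged at ψ = 0.466.

two-phase, V/F = 0.466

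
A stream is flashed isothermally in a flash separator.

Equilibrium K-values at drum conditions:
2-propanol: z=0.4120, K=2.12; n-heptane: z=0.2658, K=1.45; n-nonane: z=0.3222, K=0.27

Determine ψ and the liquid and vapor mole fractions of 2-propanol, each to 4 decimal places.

Rachford–Rice: g(ψ) = Σ zᵢ(Kᵢ−1)/(1+ψ(Kᵢ−1)) = 0.
Check two-phase: ΣzᵢKᵢ = 1.3458 > 1 and Σzᵢ/Kᵢ = 1.5710 > 1, so g(0) = 0.3458 > 0 and g(1) = -0.5710 < 0.
Iterate (Newton) starting at ψ = 0.68:
  ψ = 0.6800: g = -0.11352, g' = -0.8751 → ψ = 0.5503
  ψ = 0.5503: g = -0.01177, g' = -0.7121 → ψ = 0.5338
  ψ = 0.5338: g = -0.00012, g' = -0.6983 → ψ = 0.5336
Converged at ψ = 0.5336.
Compositions from xᵢ = zᵢ/(1+ψ(Kᵢ−1)), yᵢ = Kᵢxᵢ:
  2-propanol: x = 0.2579, y = 0.5467
  n-heptane: x = 0.2143, y = 0.3108
  n-nonane: x = 0.5278, y = 0.1425

ψ = 0.5336, x_2-propanol = 0.2579, y_2-propanol = 0.5467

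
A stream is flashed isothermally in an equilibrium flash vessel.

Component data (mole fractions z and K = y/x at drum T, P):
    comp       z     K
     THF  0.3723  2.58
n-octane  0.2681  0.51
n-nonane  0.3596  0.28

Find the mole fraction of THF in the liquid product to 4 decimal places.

Material balance + equilibrium reduce to Σ zᵢ(Kᵢ−1)/(1+ψ(Kᵢ−1)) = 0.
Check two-phase: ΣzᵢKᵢ = 1.1980 > 1 and Σzᵢ/Kᵢ = 1.9543 > 1, so g(0) = 0.1980 > 0 and g(1) = -0.9543 < 0.
Newton–Raphson from ψ = 0.33:
  ψ = 0.3300: g = -0.10967, g' = -0.8138 → ψ = 0.1952
  ψ = 0.1952: g = 0.00302, g' = -0.8739 → ψ = 0.1987
Converged at ψ = 0.1987.
Compositions from xᵢ = zᵢ/(1+ψ(Kᵢ−1)), yᵢ = Kᵢxᵢ:
  THF: x = 0.2833, y = 0.7310
  n-octane: x = 0.2970, y = 0.1515
  n-nonane: x = 0.4196, y = 0.1175

x_THF = 0.2833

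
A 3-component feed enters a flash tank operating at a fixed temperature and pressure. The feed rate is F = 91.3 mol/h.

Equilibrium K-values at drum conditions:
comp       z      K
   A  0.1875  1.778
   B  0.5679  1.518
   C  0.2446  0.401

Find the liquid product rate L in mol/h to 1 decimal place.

Material balance + equilibrium reduce to Σ zᵢ(Kᵢ−1)/(1+ψ(Kᵢ−1)) = 0.
Feasibility: ΣzᵢKᵢ = 1.2935, Σzᵢ/Kᵢ = 1.0895 — both > 1, two phases present.
Newton iteration, ψ⁰ = 0.38:
  ψ = 0.3800: g = 0.16869, g' = -0.3211 → ψ = 0.9053
  ψ = 0.9053: g = -0.03426, g' = -0.5286 → ψ = 0.8405
  ψ = 0.8405: g = -0.00194, g' = -0.4714 → ψ = 0.8364
Converged at ψ = 0.8364.
Then V = ψ·F = 0.8364·91.3 = 76.4 mol/h and L = F − V = 14.9 mol/h.

L = 14.9 mol/h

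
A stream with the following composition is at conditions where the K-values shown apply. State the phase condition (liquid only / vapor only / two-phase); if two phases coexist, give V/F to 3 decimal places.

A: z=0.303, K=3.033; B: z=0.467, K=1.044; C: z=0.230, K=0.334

two-phase, V/F = 0.677

ΣzᵢKᵢ = 1.483; Σzᵢ/Kᵢ = 1.236.
Both exceed 1, so a two-phase solution exists.
Newton iteration, ψ⁰ = 0.51:
  ψ = 0.510: g = 0.0906, g' = -0.537 → ψ = 0.679
  ψ = 0.679: g = -0.0008, g' = -0.562 → ψ = 0.677
Converged at ψ = 0.677.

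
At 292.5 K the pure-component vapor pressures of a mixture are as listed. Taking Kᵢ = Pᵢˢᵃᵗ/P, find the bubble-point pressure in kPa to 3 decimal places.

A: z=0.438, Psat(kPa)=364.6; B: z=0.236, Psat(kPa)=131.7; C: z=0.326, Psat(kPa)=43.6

At the bubble point ψ → 0, so ΣzᵢKᵢ = 1 with Kᵢ = Pᵢˢᵃᵗ/P ⇒ P = ΣzᵢPᵢˢᵃᵗ.
P = 0.438·364.6 + 0.236·131.7 + 0.326·43.6 = 204.990 kPa

Pbub = 204.990 kPa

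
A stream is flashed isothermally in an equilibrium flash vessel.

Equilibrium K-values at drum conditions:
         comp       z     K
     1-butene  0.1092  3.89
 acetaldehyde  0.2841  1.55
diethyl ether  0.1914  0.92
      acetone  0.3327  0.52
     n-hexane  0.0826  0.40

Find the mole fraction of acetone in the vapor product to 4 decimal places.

y_acetone = 0.2129

Newton–Raphson from V/F = 0.5:
  V/F = 0.5000: g = -0.04525, g' = -0.4002 → V/F = 0.3869
  V/F = 0.3869: g = 0.00136, g' = -0.4290 → V/F = 0.3901
Converged at V/F = 0.3901.
Compositions from xᵢ = zᵢ/(1+V/F(Kᵢ−1)), yᵢ = Kᵢxᵢ:
  1-butene: x = 0.0513, y = 0.1997
  acetaldehyde: x = 0.2339, y = 0.3626
  diethyl ether: x = 0.1976, y = 0.1818
  acetone: x = 0.4093, y = 0.2129
  n-hexane: x = 0.1078, y = 0.0431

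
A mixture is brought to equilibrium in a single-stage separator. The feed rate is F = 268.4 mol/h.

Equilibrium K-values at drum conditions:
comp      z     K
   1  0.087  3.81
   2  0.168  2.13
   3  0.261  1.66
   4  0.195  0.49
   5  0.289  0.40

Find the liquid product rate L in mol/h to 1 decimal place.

Let ψ = V/F and solve Σ zᵢ(Kᵢ−1)/(1+ψ(Kᵢ−1)) = 0.
Feasibility: ΣzᵢKᵢ = 1.334, Σzᵢ/Kᵢ = 1.379 — both > 1, two phases present.
Newton iteration, ψ⁰ = 0.5:
  ψ = 0.500: g = -0.0287, g' = -0.574 → ψ = 0.450
Converged at ψ = 0.450.
Then V = ψ·F = 0.4500·268.4 = 120.8 mol/h and L = F − V = 147.6 mol/h.

L = 147.6 mol/h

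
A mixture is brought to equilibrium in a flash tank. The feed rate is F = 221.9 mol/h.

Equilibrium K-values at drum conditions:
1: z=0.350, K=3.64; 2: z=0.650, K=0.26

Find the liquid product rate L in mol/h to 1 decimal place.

L = 171.6 mol/h

Let ψ = V/F and solve Σ zᵢ(Kᵢ−1)/(1+ψ(Kᵢ−1)) = 0.
Check two-phase: ΣzᵢKᵢ = 1.443 > 1 and Σzᵢ/Kᵢ = 2.596 > 1, so g(0) = 0.443 > 0 and g(1) = -1.596 < 0.
Binary case is linear: z₁(K₁−1)(1+ψ(K₂−1)) + z₂(K₂−1)(1+ψ(K₁−1)) = 0
⇒ ψ = [z₁(K₁−1)+z₂(K₂−1)] / [−(K₁−1)(K₂−1)] = 0.4430/1.9536 = 0.227
Then V = ψ·F = 0.2268·221.9 = 50.3 mol/h and L = F − V = 171.6 mol/h.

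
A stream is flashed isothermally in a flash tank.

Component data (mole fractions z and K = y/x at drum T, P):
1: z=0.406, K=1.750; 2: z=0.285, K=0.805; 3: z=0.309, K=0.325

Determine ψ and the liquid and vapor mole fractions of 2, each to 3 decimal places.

ψ = 0.108, x_2 = 0.291, y_2 = 0.234

Let ψ = V/F and solve Σ zᵢ(Kᵢ−1)/(1+ψ(Kᵢ−1)) = 0.
Feasibility: ΣzᵢKᵢ = 1.040, Σzᵢ/Kᵢ = 1.537 — both > 1, two phases present.
Iterate (Newton) starting at ψ = 0.59:
  ψ = 0.590: g = -0.1983, g' = -0.512 → ψ = 0.203
  ψ = 0.203: g = -0.0353, g' = -0.373 → ψ = 0.108
Converged at ψ = 0.108.
Compositions from xᵢ = zᵢ/(1+ψ(Kᵢ−1)), yᵢ = Kᵢxᵢ:
  1: x = 0.376, y = 0.657
  2: x = 0.291, y = 0.234
  3: x = 0.333, y = 0.108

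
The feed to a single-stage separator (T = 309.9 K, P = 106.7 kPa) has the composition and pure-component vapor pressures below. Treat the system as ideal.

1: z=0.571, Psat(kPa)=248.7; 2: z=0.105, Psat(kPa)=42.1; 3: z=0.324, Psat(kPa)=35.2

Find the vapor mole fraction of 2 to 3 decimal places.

Raoult's law: Kᵢ = Pᵢˢᵃᵗ/P = Pᵢˢᵃᵗ/106.7.
  K_1 = 248.7/106.7 = 2.33083, K_2 = 42.1/106.7 = 0.39456, K_3 = 35.2/106.7 = 0.32990
Let β = V/F and solve Σ zᵢ(Kᵢ−1)/(1+β(Kᵢ−1)) = 0.
Feasibility: ΣzᵢKᵢ = 1.479, Σzᵢ/Kᵢ = 1.493 — both > 1, two phases present.
Newton iteration, β⁰ = 0.5:
  β = 0.500: g = 0.0386, g' = -0.773 → β = 0.550
Converged at β = 0.550.
Compositions from xᵢ = zᵢ/(1+β(Kᵢ−1)), yᵢ = Kᵢxᵢ:
  1: x = 0.330, y = 0.769
  2: x = 0.157, y = 0.062
  3: x = 0.513, y = 0.169

y_2 = 0.062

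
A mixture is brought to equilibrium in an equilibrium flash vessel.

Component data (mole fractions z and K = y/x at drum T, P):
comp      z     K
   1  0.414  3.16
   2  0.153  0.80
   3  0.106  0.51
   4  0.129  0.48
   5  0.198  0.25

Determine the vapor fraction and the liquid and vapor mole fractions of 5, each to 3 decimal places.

Material balance + equilibrium reduce to Σ zᵢ(Kᵢ−1)/(1+ψ(Kᵢ−1)) = 0.
g(0) = ΣzᵢKᵢ − 1 = 0.596 and g(1) = 1 − Σzᵢ/Kᵢ = -0.591, so a root lies in (0, 1).
Newton–Raphson from ψ = 0.5:
  ψ = 0.500: g = -0.0011, g' = -0.847 → ψ = 0.499
Converged at ψ = 0.499.
Compositions from xᵢ = zᵢ/(1+ψ(Kᵢ−1)), yᵢ = Kᵢxᵢ:
  1: x = 0.199, y = 0.630
  2: x = 0.170, y = 0.136
  3: x = 0.140, y = 0.072
  4: x = 0.174, y = 0.084
  5: x = 0.316, y = 0.079

ψ = 0.499, x_5 = 0.316, y_5 = 0.079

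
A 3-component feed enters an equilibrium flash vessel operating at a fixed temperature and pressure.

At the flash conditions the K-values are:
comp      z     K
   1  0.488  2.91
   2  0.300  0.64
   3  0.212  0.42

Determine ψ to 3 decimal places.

Let ψ = V/F and solve Σ zᵢ(Kᵢ−1)/(1+ψ(Kᵢ−1)) = 0.
g(0) = ΣzᵢKᵢ − 1 = 0.701 and g(1) = 1 − Σzᵢ/Kᵢ = -0.141, so a root lies in (0, 1).
Newton–Raphson from ψ = 0.5:
  ψ = 0.500: g = 0.1719, g' = -0.665 → ψ = 0.758
  ψ = 0.758: g = 0.0126, g' = -0.598 → ψ = 0.779
Converged at ψ = 0.779.

ψ = 0.779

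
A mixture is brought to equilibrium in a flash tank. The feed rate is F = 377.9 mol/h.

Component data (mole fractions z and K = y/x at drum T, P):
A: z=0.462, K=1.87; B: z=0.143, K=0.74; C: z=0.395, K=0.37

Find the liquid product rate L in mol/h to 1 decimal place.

Let ψ = V/F and solve Σ zᵢ(Kᵢ−1)/(1+ψ(Kᵢ−1)) = 0.
g(0) = ΣzᵢKᵢ − 1 = 0.116 and g(1) = 1 − Σzᵢ/Kᵢ = -0.508, so a root lies in (0, 1).
Newton iteration, ψ⁰ = 0.5:
  ψ = 0.500: g = -0.1259, g' = -0.517 → ψ = 0.256
  ψ = 0.256: g = -0.0079, g' = -0.468 → ψ = 0.239
Converged at ψ = 0.239.
Then V = ψ·F = 0.2393·377.9 = 90.4 mol/h and L = F − V = 287.5 mol/h.

L = 287.5 mol/h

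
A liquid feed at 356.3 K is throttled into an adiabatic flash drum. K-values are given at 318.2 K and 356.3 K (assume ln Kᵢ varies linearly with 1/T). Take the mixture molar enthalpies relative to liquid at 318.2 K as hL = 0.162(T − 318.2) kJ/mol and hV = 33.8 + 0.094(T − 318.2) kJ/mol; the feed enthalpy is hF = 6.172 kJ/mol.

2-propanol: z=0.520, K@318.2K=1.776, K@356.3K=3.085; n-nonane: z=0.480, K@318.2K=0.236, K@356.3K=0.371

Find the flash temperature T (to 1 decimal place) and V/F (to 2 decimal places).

Adiabatic flash: solve Rachford–Rice at each trial T, then check hF = ψ·hV(T) + (1−ψ)·hL(T).
  T = 318.2 K: K = (1.776, 0.236), RR gives ψ = 0.062, H_out = 2.098 kJ/mol
  T = 356.3 K: K = (3.085, 0.371), RR gives ψ = 0.596, H_out = 24.788 kJ/mol
  T = 337.2 K: K = (2.376, 0.300), RR gives ψ = 0.393, H_out = 15.869 kJ/mol
  T = 327.7 K: K = (2.063, 0.267), RR gives ψ = 0.258, H_out = 10.079 kJ/mol
  T = 322.9 K: K = (1.915, 0.251), RR gives ψ = 0.169, H_out = 6.435 kJ/mol
  T = 320.5 K: K = (1.843, 0.243), RR gives ψ = 0.118, H_out = 4.336 kJ/mol
Linear interpolation between T = 320.5 (H_out = 4.336) and T = 322.9 (H_out = 6.435) on hF = 6.172 gives T ≈ 322.6 K, at which ψ = 0.16.

T = 322.6 K, V/F = 0.16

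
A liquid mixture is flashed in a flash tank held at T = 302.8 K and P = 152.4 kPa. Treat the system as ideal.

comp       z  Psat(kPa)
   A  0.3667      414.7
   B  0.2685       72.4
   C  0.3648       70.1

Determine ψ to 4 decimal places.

Raoult's law: Kᵢ = Pᵢˢᵃᵗ/P = Pᵢˢᵃᵗ/152.4.
  K_A = 414.7/152.4 = 2.721129, K_B = 72.4/152.4 = 0.475066, K_C = 70.1/152.4 = 0.459974
Let ψ = V/F and solve Σ zᵢ(Kᵢ−1)/(1+ψ(Kᵢ−1)) = 0.
Feasibility: ΣzᵢKᵢ = 1.2932, Σzᵢ/Kᵢ = 1.4930 — both > 1, two phases present.
Iterate (Newton) starting at ψ = 0.55:
  ψ = 0.5500: g = -0.15417, g' = -0.6482 → ψ = 0.3122
  ψ = 0.3122: g = 0.00505, g' = -0.7194 → ψ = 0.3192
Converged at ψ = 0.3192.

ψ = 0.3192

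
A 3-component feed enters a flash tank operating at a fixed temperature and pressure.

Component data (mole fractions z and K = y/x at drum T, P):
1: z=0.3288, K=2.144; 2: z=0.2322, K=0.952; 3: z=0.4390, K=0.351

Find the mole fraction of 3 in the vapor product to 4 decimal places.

Rachford–Rice: g(β) = Σ zᵢ(Kᵢ−1)/(1+β(Kᵢ−1)) = 0.
g(0) = ΣzᵢKᵢ − 1 = 0.0801 and g(1) = 1 − Σzᵢ/Kᵢ = -0.6480, so a root lies in (0, 1).
Newton iteration, β⁰ = 0.67:
  β = 0.6700: g = -0.30270, g' = -0.7174 → β = 0.2480
  β = 0.2480: g = -0.05785, g' = -0.5243 → β = 0.1377
  β = 0.1377: g = 0.00086, g' = -0.5447 → β = 0.1393
Converged at β = 0.1393.
Compositions from xᵢ = zᵢ/(1+β(Kᵢ−1)), yᵢ = Kᵢxᵢ:
  1: x = 0.2836, y = 0.6081
  2: x = 0.2338, y = 0.2225
  3: x = 0.4826, y = 0.1694

y_3 = 0.1694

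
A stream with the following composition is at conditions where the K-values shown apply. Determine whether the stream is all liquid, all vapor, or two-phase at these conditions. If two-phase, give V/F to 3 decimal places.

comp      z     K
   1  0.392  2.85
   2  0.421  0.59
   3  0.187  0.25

two-phase, V/F = 0.413

ΣzᵢKᵢ = 1.412; Σzᵢ/Kᵢ = 1.599.
Both exceed 1, so a two-phase solution exists.
Iterate (Newton) starting at ψ = 0.5:
  ψ = 0.500: g = -0.0648, g' = -0.743 → ψ = 0.413
Converged at ψ = 0.413.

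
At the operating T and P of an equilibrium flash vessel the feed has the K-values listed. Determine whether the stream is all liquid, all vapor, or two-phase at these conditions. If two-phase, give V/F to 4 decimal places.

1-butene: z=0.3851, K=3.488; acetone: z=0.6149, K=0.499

two-phase, V/F = 0.5215

ΣzᵢKᵢ = 1.6501; Σzᵢ/Kᵢ = 1.3427.
Both exceed 1, so a two-phase solution exists.
Binary case is linear: z₁(K₁−1)(1+ψ(K₂−1)) + z₂(K₂−1)(1+ψ(K₁−1)) = 0
⇒ ψ = [z₁(K₁−1)+z₂(K₂−1)] / [−(K₁−1)(K₂−1)] = 0.65006/1.24649 = 0.5215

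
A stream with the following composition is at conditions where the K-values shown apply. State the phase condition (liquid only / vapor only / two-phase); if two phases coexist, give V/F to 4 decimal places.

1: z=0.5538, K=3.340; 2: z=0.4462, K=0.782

ΣzᵢKᵢ = 2.1986; Σzᵢ/Kᵢ = 0.7364.
Since Σzᵢ/Kᵢ < 1 the mixture is above its dew point — single vapor phase.

vapor only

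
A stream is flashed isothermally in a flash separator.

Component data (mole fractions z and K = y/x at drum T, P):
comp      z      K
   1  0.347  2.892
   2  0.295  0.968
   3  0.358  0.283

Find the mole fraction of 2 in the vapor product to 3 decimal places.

Let ψ = V/F and solve Σ zᵢ(Kᵢ−1)/(1+ψ(Kᵢ−1)) = 0.
g(0) = ΣzᵢKᵢ − 1 = 0.390 and g(1) = 1 − Σzᵢ/Kᵢ = -0.690, so a root lies in (0, 1).
Newton–Raphson from ψ = 0.61:
  ψ = 0.610: g = -0.1611, g' = -0.849 → ψ = 0.420
  ψ = 0.420: g = -0.0113, g' = -0.763 → ψ = 0.406
Converged at ψ = 0.406.
Compositions from xᵢ = zᵢ/(1+ψ(Kᵢ−1)), yᵢ = Kᵢxᵢ:
  1: x = 0.196, y = 0.568
  2: x = 0.299, y = 0.289
  3: x = 0.505, y = 0.143

y_2 = 0.289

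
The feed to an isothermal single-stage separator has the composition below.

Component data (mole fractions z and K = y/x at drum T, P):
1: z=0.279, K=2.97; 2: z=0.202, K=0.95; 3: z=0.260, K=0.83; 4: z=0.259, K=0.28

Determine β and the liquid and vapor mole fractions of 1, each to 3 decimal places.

Material balance + equilibrium reduce to Σ zᵢ(Kᵢ−1)/(1+β(Kᵢ−1)) = 0.
Check two-phase: ΣzᵢKᵢ = 1.309 > 1 and Σzᵢ/Kᵢ = 1.545 > 1, so g(0) = 0.309 > 0 and g(1) = -0.545 < 0.
Iterate (Newton) starting at β = 0.5:
  β = 0.500: g = -0.0731, g' = -0.612 → β = 0.380
Converged at β = 0.380.
Compositions from xᵢ = zᵢ/(1+β(Kᵢ−1)), yᵢ = Kᵢxᵢ:
  1: x = 0.160, y = 0.474
  2: x = 0.206, y = 0.196
  3: x = 0.278, y = 0.231
  4: x = 0.357, y = 0.100

β = 0.380, x_1 = 0.160, y_1 = 0.474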